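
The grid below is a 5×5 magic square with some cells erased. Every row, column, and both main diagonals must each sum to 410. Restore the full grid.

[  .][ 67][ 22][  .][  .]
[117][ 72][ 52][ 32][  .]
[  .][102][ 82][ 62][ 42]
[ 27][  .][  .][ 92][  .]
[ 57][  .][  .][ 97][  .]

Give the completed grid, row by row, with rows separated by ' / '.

From row 2, 410 − (117 + 72 + 52 + 32) gives (2,5) = 137.
Row 3 needs 410; the known cells sum to 288, so (3,1) = 122.
From column 1, 410 − (117 + 122 + 27 + 57) gives (1,1) = 87.
From column 4, 410 − (32 + 62 + 92 + 97) gives (1,4) = 127.
From main diagonal, 410 − (87 + 72 + 82 + 92) gives (5,5) = 77.
From row 1, 410 − (87 + 67 + 22 + 127) gives (1,5) = 107.
The remaining cell in column 5 is (4,5) = 410 − 363 = 47.
The remaining cell in anti-diagonal is (4,2) = 410 − 278 = 132.
Row 4 needs 410; the known cells sum to 298, so (4,3) = 112.
Column 2 must total 410; the given cells sum to 373, so (5,2) = 37.
Using column 3: 22 + 52 + 82 + 112 + ? → (5,3) = 410 − 268 = 142.

87 67 22 127 107 / 117 72 52 32 137 / 122 102 82 62 42 / 27 132 112 92 47 / 57 37 142 97 77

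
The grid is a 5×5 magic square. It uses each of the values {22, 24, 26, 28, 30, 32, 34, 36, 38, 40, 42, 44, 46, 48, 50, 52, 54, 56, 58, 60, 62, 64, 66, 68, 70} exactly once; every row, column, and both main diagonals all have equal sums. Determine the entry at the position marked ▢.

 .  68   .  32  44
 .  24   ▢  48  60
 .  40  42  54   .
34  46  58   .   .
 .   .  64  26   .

The 25 entries sum to 1150, so each line sums to 1150/5 = 230.
Column 2: 68 + 24 + 40 + 46 + ? = 230, so (5,2) = 52.
From column 4, 230 − (32 + 48 + 54 + 26) gives (4,4) = 70.
Anti-diagonal: 44 + 48 + 42 + 46 + ? = 230, so (5,1) = 50.
Using row 4: 34 + 46 + 58 + 70 + ? → (4,5) = 230 − 208 = 22.
The remaining cell in row 5 is (5,5) = 230 − 192 = 38.
Column 5 must total 230; the given cells sum to 164, so (3,5) = 66.
From main diagonal, 230 − (24 + 42 + 70 + 38) gives (1,1) = 56.
Row 1 needs 230; the known cells sum to 200, so (1,3) = 30.
Row 3 needs 230; the known cells sum to 202, so (3,1) = 28.
The remaining cell in column 1 is (2,1) = 230 − 168 = 62.
Column 3 must total 230; the given cells sum to 194, so (2,3) = 36.

36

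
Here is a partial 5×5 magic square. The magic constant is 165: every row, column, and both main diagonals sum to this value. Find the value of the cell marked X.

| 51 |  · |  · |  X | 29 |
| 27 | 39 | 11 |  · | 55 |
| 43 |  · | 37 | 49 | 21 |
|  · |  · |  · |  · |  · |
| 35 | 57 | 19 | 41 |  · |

From row 2, 165 − (27 + 39 + 11 + 55) gives (2,4) = 33.
From row 3, 165 − (43 + 37 + 49 + 21) gives (3,2) = 15.
Row 5: 35 + 57 + 19 + 41 + ? = 165, so (5,5) = 13.
From column 1, 165 − (51 + 27 + 43 + 35) gives (4,1) = 9.
Column 5 must total 165; the given cells sum to 118, so (4,5) = 47.
From main diagonal, 165 − (51 + 39 + 37 + 13) gives (4,4) = 25.
From anti-diagonal, 165 − (29 + 33 + 37 + 35) gives (4,2) = 31.
Row 4 must total 165; the given cells sum to 112, so (4,3) = 53.
The remaining cell in column 2 is (1,2) = 165 − 142 = 23.
Column 3: 11 + 37 + 53 + 19 + ? = 165, so (1,3) = 45.
The remaining cell in column 4 is (1,4) = 165 − 148 = 17.

17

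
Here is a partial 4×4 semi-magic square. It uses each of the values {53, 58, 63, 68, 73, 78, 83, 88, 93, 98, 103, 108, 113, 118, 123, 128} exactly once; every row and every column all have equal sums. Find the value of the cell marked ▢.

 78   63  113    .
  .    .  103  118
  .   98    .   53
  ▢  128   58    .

The 16 entries sum to 1448, so each line sums to 1448/4 = 362.
Using row 1: 78 + 63 + 113 + ? → (1,4) = 362 − 254 = 108.
Column 2 needs 362; the known cells sum to 289, so (2,2) = 73.
The remaining cell in column 3 is (3,3) = 362 − 274 = 88.
Using column 4: 108 + 118 + 53 + ? → (4,4) = 362 − 279 = 83.
The remaining cell in row 2 is (2,1) = 362 − 294 = 68.
Row 3 needs 362; the known cells sum to 239, so (3,1) = 123.
Using row 4: 128 + 58 + 83 + ? → (4,1) = 362 − 269 = 93.

93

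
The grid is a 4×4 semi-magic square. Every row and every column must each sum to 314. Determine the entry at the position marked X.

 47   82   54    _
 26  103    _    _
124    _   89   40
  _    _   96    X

Row 1: 47 + 82 + 54 + ? = 314, so (1,4) = 131.
Using row 3: 124 + 89 + 40 + ? → (3,2) = 314 − 253 = 61.
Column 1 must total 314; the given cells sum to 197, so (4,1) = 117.
From column 2, 314 − (82 + 103 + 61) gives (4,2) = 68.
Using column 3: 54 + 89 + 96 + ? → (2,3) = 314 − 239 = 75.
The remaining cell in row 2 is (2,4) = 314 − 204 = 110.
Row 4 must total 314; the given cells sum to 281, so (4,4) = 33.

33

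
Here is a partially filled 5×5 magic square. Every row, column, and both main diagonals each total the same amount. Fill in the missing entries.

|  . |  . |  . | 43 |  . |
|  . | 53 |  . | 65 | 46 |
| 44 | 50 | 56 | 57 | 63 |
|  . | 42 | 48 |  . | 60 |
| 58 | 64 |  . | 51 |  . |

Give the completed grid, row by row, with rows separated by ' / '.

55 61 62 43 49 / 47 53 59 65 46 / 44 50 56 57 63 / 66 42 48 54 60 / 58 64 45 51 52

Row 3 is already complete: 44 + 50 + 56 + 57 + 63 = 270, so that is the magic constant.
Column 2 must total 270; the given cells sum to 209, so (1,2) = 61.
Using column 4: 43 + 65 + 57 + 51 + ? → (4,4) = 270 − 216 = 54.
Anti-diagonal must total 270; the given cells sum to 221, so (1,5) = 49.
Using row 4: 42 + 48 + 54 + 60 + ? → (4,1) = 270 − 204 = 66.
Column 5 must total 270; the given cells sum to 218, so (5,5) = 52.
Main diagonal: 53 + 56 + 54 + 52 + ? = 270, so (1,1) = 55.
Row 1 must total 270; the given cells sum to 208, so (1,3) = 62.
From row 5, 270 − (58 + 64 + 51 + 52) gives (5,3) = 45.
The remaining cell in column 1 is (2,1) = 270 − 223 = 47.
Using column 3: 62 + 56 + 48 + 45 + ? → (2,3) = 270 − 211 = 59.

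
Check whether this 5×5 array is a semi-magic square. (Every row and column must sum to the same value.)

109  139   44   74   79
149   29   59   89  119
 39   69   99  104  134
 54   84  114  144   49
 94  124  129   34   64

Yes

Row 1: 109 + 139 + 44 + 74 + 79 = 445.
Row 2: 149 + 29 + 59 + 89 + 119 = 445.
Row 3: 39 + 69 + 99 + 104 + 134 = 445.
Row 4: 54 + 84 + 114 + 144 + 49 = 445.
Row 5: 94 + 124 + 129 + 34 + 64 = 445.
Column 1: 109 + 149 + 39 + 54 + 94 = 445.
Column 2: 139 + 29 + 69 + 84 + 124 = 445.
Column 3: 44 + 59 + 99 + 114 + 129 = 445.
Column 4: 74 + 89 + 104 + 144 + 34 = 445.
Column 5: 79 + 119 + 134 + 49 + 64 = 445.
All lines sum to 445.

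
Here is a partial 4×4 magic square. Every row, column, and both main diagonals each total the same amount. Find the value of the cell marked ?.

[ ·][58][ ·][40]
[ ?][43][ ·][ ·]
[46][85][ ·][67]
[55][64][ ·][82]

Column 2 is complete and sums to 250; that is the magic constant.
Row 3 must total 250; the given cells sum to 198, so (3,3) = 52.
Row 4: 55 + 64 + 82 + ? = 250, so (4,3) = 49.
Column 4 needs 250; the known cells sum to 189, so (2,4) = 61.
Main diagonal: 43 + 52 + 82 + ? = 250, so (1,1) = 73.
Using anti-diagonal: 40 + 85 + 55 + ? → (2,3) = 250 − 180 = 70.
The remaining cell in row 1 is (1,3) = 250 − 171 = 79.
Row 2: 43 + 70 + 61 + ? = 250, so (2,1) = 76.

76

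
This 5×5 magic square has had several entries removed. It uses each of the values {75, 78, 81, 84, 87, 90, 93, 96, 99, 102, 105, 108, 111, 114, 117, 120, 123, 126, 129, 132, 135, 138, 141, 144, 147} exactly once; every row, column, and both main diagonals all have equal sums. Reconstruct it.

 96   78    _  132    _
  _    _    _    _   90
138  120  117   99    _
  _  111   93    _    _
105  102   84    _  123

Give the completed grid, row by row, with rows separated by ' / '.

The 25 entries sum to 2775, so each line sums to 2775/5 = 555.
The remaining cell in row 3 is (3,5) = 555 − 474 = 81.
From row 5, 555 − (105 + 102 + 84 + 123) gives (5,4) = 141.
Column 2 needs 555; the known cells sum to 411, so (2,2) = 144.
Main diagonal needs 555; the known cells sum to 480, so (4,4) = 75.
Using column 4: 132 + 99 + 75 + 141 + ? → (2,4) = 555 − 447 = 108.
The remaining cell in anti-diagonal is (1,5) = 555 − 441 = 114.
Row 1 needs 555; the known cells sum to 420, so (1,3) = 135.
Column 3: 135 + 117 + 93 + 84 + ? = 555, so (2,3) = 126.
Column 5: 114 + 90 + 81 + 123 + ? = 555, so (4,5) = 147.
Row 2 needs 555; the known cells sum to 468, so (2,1) = 87.
Row 4 must total 555; the given cells sum to 426, so (4,1) = 129.

96 78 135 132 114 / 87 144 126 108 90 / 138 120 117 99 81 / 129 111 93 75 147 / 105 102 84 141 123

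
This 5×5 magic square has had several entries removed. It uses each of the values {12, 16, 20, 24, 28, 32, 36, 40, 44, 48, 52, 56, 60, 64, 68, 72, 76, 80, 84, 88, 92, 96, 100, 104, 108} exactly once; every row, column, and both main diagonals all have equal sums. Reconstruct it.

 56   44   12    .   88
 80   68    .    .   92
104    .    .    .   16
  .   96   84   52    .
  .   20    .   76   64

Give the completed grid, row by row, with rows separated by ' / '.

56 44 12 100 88 / 80 68 36 24 92 / 104 72 60 48 16 / 28 96 84 52 40 / 32 20 108 76 64

The 25 entries sum to 1500, so each line sums to 1500/5 = 300.
Row 1 must total 300; the given cells sum to 200, so (1,4) = 100.
Column 2 needs 300; the known cells sum to 228, so (3,2) = 72.
From column 5, 300 − (88 + 92 + 16 + 64) gives (4,5) = 40.
Main diagonal needs 300; the known cells sum to 240, so (3,3) = 60.
Using row 3: 104 + 72 + 60 + 16 + ? → (3,4) = 300 − 252 = 48.
The remaining cell in row 4 is (4,1) = 300 − 272 = 28.
Using column 1: 56 + 80 + 104 + 28 + ? → (5,1) = 300 − 268 = 32.
Using column 4: 100 + 48 + 52 + 76 + ? → (2,4) = 300 − 276 = 24.
The remaining cell in row 2 is (2,3) = 300 − 264 = 36.
Row 5 needs 300; the known cells sum to 192, so (5,3) = 108.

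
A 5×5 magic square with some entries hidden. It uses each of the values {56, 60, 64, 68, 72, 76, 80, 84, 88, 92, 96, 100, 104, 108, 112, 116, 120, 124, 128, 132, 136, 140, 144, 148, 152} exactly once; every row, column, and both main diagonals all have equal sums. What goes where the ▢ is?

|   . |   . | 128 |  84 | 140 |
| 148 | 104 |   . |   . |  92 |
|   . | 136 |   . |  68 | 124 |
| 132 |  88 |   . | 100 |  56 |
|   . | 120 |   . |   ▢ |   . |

152

The 25 entries sum to 2600, so each line sums to 2600/5 = 520.
Row 4: 132 + 88 + 100 + 56 + ? = 520, so (4,3) = 144.
Column 2: 104 + 136 + 88 + 120 + ? = 520, so (1,2) = 72.
Column 5 must total 520; the given cells sum to 412, so (5,5) = 108.
Using row 1: 72 + 128 + 84 + 140 + ? → (1,1) = 520 − 424 = 96.
From main diagonal, 520 − (96 + 104 + 100 + 108) gives (3,3) = 112.
Using row 3: 136 + 112 + 68 + 124 + ? → (3,1) = 520 − 440 = 80.
Using column 1: 96 + 148 + 80 + 132 + ? → (5,1) = 520 − 456 = 64.
Anti-diagonal must total 520; the given cells sum to 404, so (2,4) = 116.
The remaining cell in row 2 is (2,3) = 520 − 460 = 60.
The remaining cell in column 3 is (5,3) = 520 − 444 = 76.
Column 4: 84 + 116 + 68 + 100 + ? = 520, so (5,4) = 152.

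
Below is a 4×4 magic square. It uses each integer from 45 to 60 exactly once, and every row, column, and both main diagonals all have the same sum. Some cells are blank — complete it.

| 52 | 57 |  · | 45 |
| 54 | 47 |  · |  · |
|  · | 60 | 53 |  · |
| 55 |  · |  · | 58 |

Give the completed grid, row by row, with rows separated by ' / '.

The entries are 45 through 60, which sum to 840, so each line sums to 840/4 = 210.
Using row 1: 52 + 57 + 45 + ? → (1,3) = 210 − 154 = 56.
Column 1 must total 210; the given cells sum to 161, so (3,1) = 49.
Using column 2: 57 + 47 + 60 + ? → (4,2) = 210 − 164 = 46.
Anti-diagonal: 45 + 60 + 55 + ? = 210, so (2,3) = 50.
Row 2 must total 210; the given cells sum to 151, so (2,4) = 59.
From row 3, 210 − (49 + 60 + 53) gives (3,4) = 48.
Row 4 must total 210; the given cells sum to 159, so (4,3) = 51.

52 57 56 45 / 54 47 50 59 / 49 60 53 48 / 55 46 51 58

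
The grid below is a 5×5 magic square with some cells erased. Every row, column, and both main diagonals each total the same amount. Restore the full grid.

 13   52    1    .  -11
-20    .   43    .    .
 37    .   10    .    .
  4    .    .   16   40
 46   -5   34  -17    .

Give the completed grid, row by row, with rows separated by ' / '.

13 52 1 25 -11 / -20 19 43 7 31 / 37 -14 10 49 -2 / 4 28 -8 16 40 / 46 -5 34 -17 22

Column 1 is already complete: 13 + -20 + 37 + 4 + 46 = 80, so that is the magic constant.
Row 1 needs 80; the known cells sum to 55, so (1,4) = 25.
Row 5 needs 80; the known cells sum to 58, so (5,5) = 22.
Column 3 needs 80; the known cells sum to 88, so (4,3) = -8.
Main diagonal must total 80; the given cells sum to 61, so (2,2) = 19.
Row 4 must total 80; the given cells sum to 52, so (4,2) = 28.
Column 2 needs 80; the known cells sum to 94, so (3,2) = -14.
Anti-diagonal: -11 + 10 + 28 + 46 + ? = 80, so (2,4) = 7.
From row 2, 80 − (-20 + 19 + 43 + 7) gives (2,5) = 31.
Column 4: 25 + 7 + 16 + (-17) + ? = 80, so (3,4) = 49.
Column 5 must total 80; the given cells sum to 82, so (3,5) = -2.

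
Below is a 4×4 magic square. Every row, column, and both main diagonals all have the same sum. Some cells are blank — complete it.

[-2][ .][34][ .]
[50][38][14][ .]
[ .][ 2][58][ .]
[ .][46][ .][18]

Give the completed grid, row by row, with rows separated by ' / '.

-2 26 34 54 / 50 38 14 10 / 22 2 58 30 / 42 46 6 18

Main diagonal is already complete: -2 + 38 + 58 + 18 = 112, so that is the magic constant.
Using row 2: 50 + 38 + 14 + ? → (2,4) = 112 − 102 = 10.
Column 2 needs 112; the known cells sum to 86, so (1,2) = 26.
Column 3: 34 + 14 + 58 + ? = 112, so (4,3) = 6.
Using row 1: -2 + 26 + 34 + ? → (1,4) = 112 − 58 = 54.
From row 4, 112 − (46 + 6 + 18) gives (4,1) = 42.
Column 1: -2 + 50 + 42 + ? = 112, so (3,1) = 22.
Column 4 needs 112; the known cells sum to 82, so (3,4) = 30.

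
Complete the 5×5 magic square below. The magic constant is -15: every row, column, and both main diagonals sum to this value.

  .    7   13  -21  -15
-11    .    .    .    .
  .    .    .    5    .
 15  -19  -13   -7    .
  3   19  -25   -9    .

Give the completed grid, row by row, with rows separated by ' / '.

1 7 13 -21 -15 / -11 -5 11 17 -27 / -23 -17 -1 5 21 / 15 -19 -13 -7 9 / 3 19 -25 -9 -3

Row 1: 7 + 13 + (-21) + (-15) + ? = -15, so (1,1) = 1.
From row 4, -15 − (15 + (-19) + (-13) + (-7)) gives (4,5) = 9.
Row 5 must total -15; the given cells sum to -12, so (5,5) = -3.
Column 1 must total -15; the given cells sum to 8, so (3,1) = -23.
Column 4 needs -15; the known cells sum to -32, so (2,4) = 17.
Anti-diagonal: -15 + 17 + (-19) + 3 + ? = -15, so (3,3) = -1.
Using column 3: 13 + (-1) + (-13) + (-25) + ? → (2,3) = -15 − (-26) = 11.
Main diagonal needs -15; the known cells sum to -10, so (2,2) = -5.
Row 2 must total -15; the given cells sum to 12, so (2,5) = -27.
Column 2 needs -15; the known cells sum to 2, so (3,2) = -17.
Column 5 must total -15; the given cells sum to -36, so (3,5) = 21.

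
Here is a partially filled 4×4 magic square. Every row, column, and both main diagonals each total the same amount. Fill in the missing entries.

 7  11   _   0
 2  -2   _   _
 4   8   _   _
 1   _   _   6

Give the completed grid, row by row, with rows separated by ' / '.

Column 1 is already complete: 7 + 2 + 4 + 1 = 14, so that is the magic constant.
The remaining cell in row 1 is (1,3) = 14 − 18 = -4.
Column 2 needs 14; the known cells sum to 17, so (4,2) = -3.
Main diagonal needs 14; the known cells sum to 11, so (3,3) = 3.
Anti-diagonal needs 14; the known cells sum to 9, so (2,3) = 5.
Row 2: 2 + (-2) + 5 + ? = 14, so (2,4) = 9.
Row 3 needs 14; the known cells sum to 15, so (3,4) = -1.
From row 4, 14 − (1 + (-3) + 6) gives (4,3) = 10.

7 11 -4 0 / 2 -2 5 9 / 4 8 3 -1 / 1 -3 10 6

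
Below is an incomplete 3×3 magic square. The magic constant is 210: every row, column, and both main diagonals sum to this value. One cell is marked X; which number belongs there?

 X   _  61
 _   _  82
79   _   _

Column 3 must total 210; the given cells sum to 143, so (3,3) = 67.
Anti-diagonal must total 210; the given cells sum to 140, so (2,2) = 70.
Using row 2: 70 + 82 + ? → (2,1) = 210 − 152 = 58.
Using row 3: 79 + 67 + ? → (3,2) = 210 − 146 = 64.
From column 1, 210 − (58 + 79) gives (1,1) = 73.

73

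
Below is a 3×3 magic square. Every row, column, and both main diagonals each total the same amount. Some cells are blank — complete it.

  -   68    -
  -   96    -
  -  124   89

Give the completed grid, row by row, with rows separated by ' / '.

103 68 117 / 110 96 82 / 75 124 89

Column 2 is already complete: 68 + 96 + 124 = 288, so that is the magic constant.
From row 3, 288 − (124 + 89) gives (3,1) = 75.
The remaining cell in main diagonal is (1,1) = 288 − 185 = 103.
Anti-diagonal: 96 + 75 + ? = 288, so (1,3) = 117.
Column 1 needs 288; the known cells sum to 178, so (2,1) = 110.
Column 3 needs 288; the known cells sum to 206, so (2,3) = 82.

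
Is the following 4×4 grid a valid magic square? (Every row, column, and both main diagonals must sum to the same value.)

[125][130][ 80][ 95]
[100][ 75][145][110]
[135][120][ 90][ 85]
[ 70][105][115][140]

Yes

Row 1: 125 + 130 + 80 + 95 = 430.
Row 2: 100 + 75 + 145 + 110 = 430.
Row 3: 135 + 120 + 90 + 85 = 430.
Row 4: 70 + 105 + 115 + 140 = 430.
Column 1: 125 + 100 + 135 + 70 = 430.
Column 2: 130 + 75 + 120 + 105 = 430.
Column 3: 80 + 145 + 90 + 115 = 430.
Column 4: 95 + 110 + 85 + 140 = 430.
Main diagonal: 125 + 75 + 90 + 140 = 430.
Anti-diagonal: 95 + 145 + 120 + 70 = 430.
All lines sum to 430.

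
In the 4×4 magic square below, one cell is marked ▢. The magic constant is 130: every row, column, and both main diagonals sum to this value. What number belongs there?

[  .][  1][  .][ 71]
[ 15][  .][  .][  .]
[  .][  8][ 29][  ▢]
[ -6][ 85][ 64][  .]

50

Row 4 needs 130; the known cells sum to 143, so (4,4) = -13.
Using column 2: 1 + 8 + 85 + ? → (2,2) = 130 − 94 = 36.
From main diagonal, 130 − (36 + 29 + (-13)) gives (1,1) = 78.
Anti-diagonal must total 130; the given cells sum to 73, so (2,3) = 57.
Row 1 must total 130; the given cells sum to 150, so (1,3) = -20.
From row 2, 130 − (15 + 36 + 57) gives (2,4) = 22.
Column 1 must total 130; the given cells sum to 87, so (3,1) = 43.
Column 4: 71 + 22 + (-13) + ? = 130, so (3,4) = 50.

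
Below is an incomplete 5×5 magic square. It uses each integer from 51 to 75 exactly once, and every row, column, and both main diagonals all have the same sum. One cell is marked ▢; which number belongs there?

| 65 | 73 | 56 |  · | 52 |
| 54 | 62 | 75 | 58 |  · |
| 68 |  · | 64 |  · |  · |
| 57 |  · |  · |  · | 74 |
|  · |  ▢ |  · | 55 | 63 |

The entries are 51 through 75, which sum to 1575, so each line sums to 1575/5 = 315.
The remaining cell in row 1 is (1,4) = 315 − 246 = 69.
From row 2, 315 − (54 + 62 + 75 + 58) gives (2,5) = 66.
Column 1 must total 315; the given cells sum to 244, so (5,1) = 71.
Using column 5: 52 + 66 + 74 + 63 + ? → (3,5) = 315 − 255 = 60.
The remaining cell in main diagonal is (4,4) = 315 − 254 = 61.
The remaining cell in anti-diagonal is (4,2) = 315 − 245 = 70.
Row 4 must total 315; the given cells sum to 262, so (4,3) = 53.
Column 3 needs 315; the known cells sum to 248, so (5,3) = 67.
From column 4, 315 − (69 + 58 + 61 + 55) gives (3,4) = 72.
Row 3 must total 315; the given cells sum to 264, so (3,2) = 51.
The remaining cell in row 5 is (5,2) = 315 − 256 = 59.

59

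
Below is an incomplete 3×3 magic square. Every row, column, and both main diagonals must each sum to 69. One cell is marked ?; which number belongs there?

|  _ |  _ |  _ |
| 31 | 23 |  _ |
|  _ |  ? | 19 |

39

Row 2: 31 + 23 + ? = 69, so (2,3) = 15.
Column 3 needs 69; the known cells sum to 34, so (1,3) = 35.
Using main diagonal: 23 + 19 + ? → (1,1) = 69 − 42 = 27.
Anti-diagonal must total 69; the given cells sum to 58, so (3,1) = 11.
Row 1: 27 + 35 + ? = 69, so (1,2) = 7.
Row 3 needs 69; the known cells sum to 30, so (3,2) = 39.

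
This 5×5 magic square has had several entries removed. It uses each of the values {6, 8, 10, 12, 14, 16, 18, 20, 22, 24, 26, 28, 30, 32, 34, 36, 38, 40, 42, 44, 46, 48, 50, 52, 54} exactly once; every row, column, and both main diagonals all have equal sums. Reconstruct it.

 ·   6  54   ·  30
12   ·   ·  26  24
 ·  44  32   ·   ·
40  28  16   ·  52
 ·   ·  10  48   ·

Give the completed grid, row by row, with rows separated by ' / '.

18 6 54 42 30 / 12 50 38 26 24 / 46 44 32 20 8 / 40 28 16 14 52 / 34 22 10 48 36

The 25 entries sum to 750, so each line sums to 750/5 = 150.
Row 4 needs 150; the known cells sum to 136, so (4,4) = 14.
The remaining cell in column 3 is (2,3) = 150 − 112 = 38.
Anti-diagonal needs 150; the known cells sum to 116, so (5,1) = 34.
From row 2, 150 − (12 + 38 + 26 + 24) gives (2,2) = 50.
Using column 2: 6 + 50 + 44 + 28 + ? → (5,2) = 150 − 128 = 22.
Row 5: 34 + 22 + 10 + 48 + ? = 150, so (5,5) = 36.
Column 5 needs 150; the known cells sum to 142, so (3,5) = 8.
The remaining cell in main diagonal is (1,1) = 150 − 132 = 18.
Row 1: 18 + 6 + 54 + 30 + ? = 150, so (1,4) = 42.
Column 1 needs 150; the known cells sum to 104, so (3,1) = 46.
Column 4 needs 150; the known cells sum to 130, so (3,4) = 20.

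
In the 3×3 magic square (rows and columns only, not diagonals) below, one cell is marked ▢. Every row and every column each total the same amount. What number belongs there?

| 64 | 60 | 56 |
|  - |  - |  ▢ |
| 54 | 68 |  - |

Row 1 is complete and sums to 180; that is the magic constant.
Row 3 needs 180; the known cells sum to 122, so (3,3) = 58.
From column 1, 180 − (64 + 54) gives (2,1) = 62.
Column 2 needs 180; the known cells sum to 128, so (2,2) = 52.
Column 3 needs 180; the known cells sum to 114, so (2,3) = 66.

66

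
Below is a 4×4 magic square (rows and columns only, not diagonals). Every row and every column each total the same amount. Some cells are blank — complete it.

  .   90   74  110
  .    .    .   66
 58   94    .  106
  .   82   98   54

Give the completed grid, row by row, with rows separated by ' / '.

Column 4 is already complete: 110 + 66 + 106 + 54 = 336, so that is the magic constant.
Row 1 must total 336; the given cells sum to 274, so (1,1) = 62.
From row 3, 336 − (58 + 94 + 106) gives (3,3) = 78.
Row 4 needs 336; the known cells sum to 234, so (4,1) = 102.
The remaining cell in column 1 is (2,1) = 336 − 222 = 114.
Column 2 needs 336; the known cells sum to 266, so (2,2) = 70.
Column 3: 74 + 78 + 98 + ? = 336, so (2,3) = 86.

62 90 74 110 / 114 70 86 66 / 58 94 78 106 / 102 82 98 54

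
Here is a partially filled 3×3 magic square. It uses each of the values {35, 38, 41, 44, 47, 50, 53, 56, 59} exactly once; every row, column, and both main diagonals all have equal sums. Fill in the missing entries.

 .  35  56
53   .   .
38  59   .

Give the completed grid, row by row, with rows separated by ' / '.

50 35 56 / 53 47 41 / 38 59 44

The 9 entries sum to 423, so each line sums to 423/3 = 141.
Row 1: 35 + 56 + ? = 141, so (1,1) = 50.
Using row 3: 38 + 59 + ? → (3,3) = 141 − 97 = 44.
Column 2 needs 141; the known cells sum to 94, so (2,2) = 47.
Column 3 must total 141; the given cells sum to 100, so (2,3) = 41.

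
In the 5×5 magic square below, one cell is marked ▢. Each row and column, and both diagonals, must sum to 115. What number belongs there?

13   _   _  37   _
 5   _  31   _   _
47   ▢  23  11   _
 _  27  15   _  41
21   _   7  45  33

Row 5 must total 115; the given cells sum to 106, so (5,2) = 9.
Using column 1: 13 + 5 + 47 + 21 + ? → (4,1) = 115 − 86 = 29.
Using column 3: 31 + 23 + 15 + 7 + ? → (1,3) = 115 − 76 = 39.
Row 4 must total 115; the given cells sum to 112, so (4,4) = 3.
Using column 4: 37 + 11 + 3 + 45 + ? → (2,4) = 115 − 96 = 19.
Main diagonal: 13 + 23 + 3 + 33 + ? = 115, so (2,2) = 43.
The remaining cell in anti-diagonal is (1,5) = 115 − 90 = 25.
Row 1 needs 115; the known cells sum to 114, so (1,2) = 1.
From row 2, 115 − (5 + 43 + 31 + 19) gives (2,5) = 17.
Column 2 must total 115; the given cells sum to 80, so (3,2) = 35.

35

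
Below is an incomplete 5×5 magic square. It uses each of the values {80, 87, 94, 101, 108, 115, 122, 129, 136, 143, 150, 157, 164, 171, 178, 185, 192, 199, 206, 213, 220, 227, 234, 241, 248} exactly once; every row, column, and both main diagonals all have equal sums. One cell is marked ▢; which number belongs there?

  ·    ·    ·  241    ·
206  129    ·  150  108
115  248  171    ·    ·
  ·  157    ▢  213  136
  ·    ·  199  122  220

80

The 25 entries sum to 4100, so each line sums to 4100/5 = 820.
Row 2 needs 820; the known cells sum to 593, so (2,3) = 227.
Column 4 must total 820; the given cells sum to 726, so (3,4) = 94.
Main diagonal must total 820; the given cells sum to 733, so (1,1) = 87.
Using row 3: 115 + 248 + 171 + 94 + ? → (3,5) = 820 − 628 = 192.
From column 5, 820 − (108 + 192 + 136 + 220) gives (1,5) = 164.
Anti-diagonal: 164 + 150 + 171 + 157 + ? = 820, so (5,1) = 178.
Using row 5: 178 + 199 + 122 + 220 + ? → (5,2) = 820 − 719 = 101.
Column 1 needs 820; the known cells sum to 586, so (4,1) = 234.
Column 2 needs 820; the known cells sum to 635, so (1,2) = 185.
From row 1, 820 − (87 + 185 + 241 + 164) gives (1,3) = 143.
From row 4, 820 − (234 + 157 + 213 + 136) gives (4,3) = 80.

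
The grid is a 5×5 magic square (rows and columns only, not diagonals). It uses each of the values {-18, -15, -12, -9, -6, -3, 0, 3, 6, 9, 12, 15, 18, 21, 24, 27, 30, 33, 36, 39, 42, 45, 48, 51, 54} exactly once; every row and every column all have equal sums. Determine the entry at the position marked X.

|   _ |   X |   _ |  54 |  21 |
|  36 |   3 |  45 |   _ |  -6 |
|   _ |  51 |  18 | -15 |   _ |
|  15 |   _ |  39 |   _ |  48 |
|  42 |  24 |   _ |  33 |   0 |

The 25 entries sum to 450, so each line sums to 450/5 = 90.
Row 2: 36 + 3 + 45 + (-6) + ? = 90, so (2,4) = 12.
Row 5: 42 + 24 + 33 + 0 + ? = 90, so (5,3) = -9.
From column 3, 90 − (45 + 18 + 39 + (-9)) gives (1,3) = -3.
The remaining cell in column 4 is (4,4) = 90 − 84 = 6.
Column 5: 21 + (-6) + 48 + 0 + ? = 90, so (3,5) = 27.
The remaining cell in row 3 is (3,1) = 90 − 81 = 9.
Row 4 must total 90; the given cells sum to 108, so (4,2) = -18.
Column 1: 36 + 9 + 15 + 42 + ? = 90, so (1,1) = -12.
Using column 2: 3 + 51 + (-18) + 24 + ? → (1,2) = 90 − 60 = 30.

30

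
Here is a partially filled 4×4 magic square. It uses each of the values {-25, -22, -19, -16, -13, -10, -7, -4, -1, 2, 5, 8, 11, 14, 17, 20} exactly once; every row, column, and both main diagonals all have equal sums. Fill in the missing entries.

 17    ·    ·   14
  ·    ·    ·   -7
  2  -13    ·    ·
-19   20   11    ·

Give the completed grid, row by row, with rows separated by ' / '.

The 16 entries sum to -40, so each line sums to -40/4 = -10.
Using row 4: -19 + 20 + 11 + ? → (4,4) = -10 − 12 = -22.
Column 1 must total -10; the given cells sum to 0, so (2,1) = -10.
Column 4: 14 + (-7) + (-22) + ? = -10, so (3,4) = 5.
From anti-diagonal, -10 − (14 + (-13) + (-19)) gives (2,3) = 8.
From row 2, -10 − (-10 + 8 + (-7)) gives (2,2) = -1.
The remaining cell in row 3 is (3,3) = -10 − (-6) = -4.
From column 2, -10 − (-1 + (-13) + 20) gives (1,2) = -16.
Column 3: 8 + (-4) + 11 + ? = -10, so (1,3) = -25.

17 -16 -25 14 / -10 -1 8 -7 / 2 -13 -4 5 / -19 20 11 -22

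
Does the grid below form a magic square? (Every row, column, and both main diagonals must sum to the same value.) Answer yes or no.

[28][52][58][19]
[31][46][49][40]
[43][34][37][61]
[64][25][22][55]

No — column 3 sums to 166 but row 3 sums to 175.

Row 1: 28 + 52 + 58 + 19 = 157.
Row 2: 31 + 46 + 49 + 40 = 166.
Row 3: 43 + 34 + 37 + 61 = 175.
Row 4: 64 + 25 + 22 + 55 = 166.
Column 1: 28 + 31 + 43 + 64 = 166.
Column 2: 52 + 46 + 34 + 25 = 157.
Column 3: 58 + 49 + 37 + 22 = 166.
Column 4: 19 + 40 + 61 + 55 = 175.
Main diagonal: 28 + 46 + 37 + 55 = 166.
Anti-diagonal: 19 + 49 + 34 + 64 = 166.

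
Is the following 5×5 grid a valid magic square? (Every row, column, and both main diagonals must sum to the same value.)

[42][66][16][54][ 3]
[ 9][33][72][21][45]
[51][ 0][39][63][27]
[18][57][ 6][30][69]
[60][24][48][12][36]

Row 1: 42 + 66 + 16 + 54 + 3 = 181.
Row 2: 9 + 33 + 72 + 21 + 45 = 180.
Row 3: 51 + 0 + 39 + 63 + 27 = 180.
Row 4: 18 + 57 + 6 + 30 + 69 = 180.
Row 5: 60 + 24 + 48 + 12 + 36 = 180.
Column 1: 42 + 9 + 51 + 18 + 60 = 180.
Column 2: 66 + 33 + 0 + 57 + 24 = 180.
Column 3: 16 + 72 + 39 + 6 + 48 = 181.
Column 4: 54 + 21 + 63 + 30 + 12 = 180.
Column 5: 3 + 45 + 27 + 69 + 36 = 180.
Main diagonal: 42 + 33 + 39 + 30 + 36 = 180.
Anti-diagonal: 3 + 21 + 39 + 57 + 60 = 180.

No — row 3 sums to 180 but column 3 sums to 181.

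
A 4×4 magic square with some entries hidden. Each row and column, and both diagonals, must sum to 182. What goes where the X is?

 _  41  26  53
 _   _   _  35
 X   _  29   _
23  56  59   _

65

Row 1: 41 + 26 + 53 + ? = 182, so (1,1) = 62.
Using row 4: 23 + 56 + 59 + ? → (4,4) = 182 − 138 = 44.
Using column 3: 26 + 29 + 59 + ? → (2,3) = 182 − 114 = 68.
Column 4 must total 182; the given cells sum to 132, so (3,4) = 50.
From main diagonal, 182 − (62 + 29 + 44) gives (2,2) = 47.
From anti-diagonal, 182 − (53 + 68 + 23) gives (3,2) = 38.
From row 2, 182 − (47 + 68 + 35) gives (2,1) = 32.
Row 3: 38 + 29 + 50 + ? = 182, so (3,1) = 65.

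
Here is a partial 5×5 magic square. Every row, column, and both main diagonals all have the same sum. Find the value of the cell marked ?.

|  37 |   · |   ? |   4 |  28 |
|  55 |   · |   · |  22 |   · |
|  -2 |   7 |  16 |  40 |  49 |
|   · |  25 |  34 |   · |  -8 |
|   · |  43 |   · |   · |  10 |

Row 3 is complete and sums to 110; that is the magic constant.
Column 5 must total 110; the given cells sum to 79, so (2,5) = 31.
Anti-diagonal must total 110; the given cells sum to 91, so (5,1) = 19.
The remaining cell in column 1 is (4,1) = 110 − 109 = 1.
From row 4, 110 − (1 + 25 + 34 + (-8)) gives (4,4) = 58.
Using column 4: 4 + 22 + 40 + 58 + ? → (5,4) = 110 − 124 = -14.
Main diagonal must total 110; the given cells sum to 121, so (2,2) = -11.
Row 2: 55 + (-11) + 22 + 31 + ? = 110, so (2,3) = 13.
Using row 5: 19 + 43 + (-14) + 10 + ? → (5,3) = 110 − 58 = 52.
The remaining cell in column 2 is (1,2) = 110 − 64 = 46.
Column 3 must total 110; the given cells sum to 115, so (1,3) = -5.

-5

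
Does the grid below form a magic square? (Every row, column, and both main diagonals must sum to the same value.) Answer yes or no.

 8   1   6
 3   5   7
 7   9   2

Row 1: 8 + 1 + 6 = 15.
Row 2: 3 + 5 + 7 = 15.
Row 3: 7 + 9 + 2 = 18.
Column 1: 8 + 3 + 7 = 18.
Column 2: 1 + 5 + 9 = 15.
Column 3: 6 + 7 + 2 = 15.
Main diagonal: 8 + 5 + 2 = 15.
Anti-diagonal: 6 + 5 + 7 = 18.

No — main diagonal sums to 15 but row 3 sums to 18.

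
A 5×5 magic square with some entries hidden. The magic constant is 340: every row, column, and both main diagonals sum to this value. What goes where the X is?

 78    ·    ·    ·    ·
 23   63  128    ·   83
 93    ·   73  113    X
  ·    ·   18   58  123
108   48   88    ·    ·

53

The remaining cell in row 2 is (2,4) = 340 − 297 = 43.
Using column 1: 78 + 23 + 93 + 108 + ? → (4,1) = 340 − 302 = 38.
From column 3, 340 − (128 + 73 + 18 + 88) gives (1,3) = 33.
Main diagonal must total 340; the given cells sum to 272, so (5,5) = 68.
Using row 4: 38 + 18 + 58 + 123 + ? → (4,2) = 340 − 237 = 103.
Row 5: 108 + 48 + 88 + 68 + ? = 340, so (5,4) = 28.
Column 4: 43 + 113 + 58 + 28 + ? = 340, so (1,4) = 98.
The remaining cell in anti-diagonal is (1,5) = 340 − 327 = 13.
Row 1 must total 340; the given cells sum to 222, so (1,2) = 118.
Column 2: 118 + 63 + 103 + 48 + ? = 340, so (3,2) = 8.
Column 5: 13 + 83 + 123 + 68 + ? = 340, so (3,5) = 53.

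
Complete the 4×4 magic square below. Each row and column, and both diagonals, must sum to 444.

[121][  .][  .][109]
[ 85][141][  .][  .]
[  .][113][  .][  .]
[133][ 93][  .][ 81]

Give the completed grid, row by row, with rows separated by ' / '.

121 97 117 109 / 85 141 89 129 / 105 113 101 125 / 133 93 137 81

Row 4 needs 444; the known cells sum to 307, so (4,3) = 137.
Column 1 must total 444; the given cells sum to 339, so (3,1) = 105.
Using column 2: 141 + 113 + 93 + ? → (1,2) = 444 − 347 = 97.
From main diagonal, 444 − (121 + 141 + 81) gives (3,3) = 101.
Anti-diagonal needs 444; the known cells sum to 355, so (2,3) = 89.
The remaining cell in row 1 is (1,3) = 444 − 327 = 117.
The remaining cell in row 2 is (2,4) = 444 − 315 = 129.
The remaining cell in row 3 is (3,4) = 444 − 319 = 125.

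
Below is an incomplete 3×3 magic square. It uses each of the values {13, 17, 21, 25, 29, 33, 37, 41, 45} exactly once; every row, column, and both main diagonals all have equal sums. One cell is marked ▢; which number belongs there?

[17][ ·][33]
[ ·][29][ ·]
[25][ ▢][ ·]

21

The 9 entries sum to 261, so each line sums to 261/3 = 87.
From row 1, 87 − (17 + 33) gives (1,2) = 37.
Column 1 must total 87; the given cells sum to 42, so (2,1) = 45.
Column 2: 37 + 29 + ? = 87, so (3,2) = 21.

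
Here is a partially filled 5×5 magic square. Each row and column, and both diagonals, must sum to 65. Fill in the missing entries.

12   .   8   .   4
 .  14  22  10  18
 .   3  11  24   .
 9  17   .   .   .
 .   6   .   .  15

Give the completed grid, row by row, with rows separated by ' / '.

12 25 8 16 4 / 1 14 22 10 18 / 20 3 11 24 7 / 9 17 5 13 21 / 23 6 19 2 15

Row 2 needs 65; the known cells sum to 64, so (2,1) = 1.
Column 2 must total 65; the given cells sum to 40, so (1,2) = 25.
Main diagonal needs 65; the known cells sum to 52, so (4,4) = 13.
Anti-diagonal must total 65; the given cells sum to 42, so (5,1) = 23.
The remaining cell in row 1 is (1,4) = 65 − 49 = 16.
Column 1 needs 65; the known cells sum to 45, so (3,1) = 20.
Using column 4: 16 + 10 + 24 + 13 + ? → (5,4) = 65 − 63 = 2.
Row 3: 20 + 3 + 11 + 24 + ? = 65, so (3,5) = 7.
Using row 5: 23 + 6 + 2 + 15 + ? → (5,3) = 65 − 46 = 19.
Column 3 needs 65; the known cells sum to 60, so (4,3) = 5.
The remaining cell in column 5 is (4,5) = 65 − 44 = 21.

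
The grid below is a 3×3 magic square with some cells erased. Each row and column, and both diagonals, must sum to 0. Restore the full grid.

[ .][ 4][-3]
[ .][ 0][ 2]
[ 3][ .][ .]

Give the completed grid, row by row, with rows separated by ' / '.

-1 4 -3 / -2 0 2 / 3 -4 1

Row 1 must total 0; the given cells sum to 1, so (1,1) = -1.
From row 2, 0 − (0 + 2) gives (2,1) = -2.
Column 2: 4 + 0 + ? = 0, so (3,2) = -4.
The remaining cell in column 3 is (3,3) = 0 − (-1) = 1.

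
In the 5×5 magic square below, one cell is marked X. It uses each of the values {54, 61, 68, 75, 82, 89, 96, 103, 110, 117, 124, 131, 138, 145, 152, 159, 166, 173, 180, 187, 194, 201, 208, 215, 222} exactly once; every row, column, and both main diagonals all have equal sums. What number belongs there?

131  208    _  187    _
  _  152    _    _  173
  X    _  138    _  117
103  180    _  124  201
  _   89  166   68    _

The 25 entries sum to 3450, so each line sums to 3450/5 = 690.
Row 4 needs 690; the known cells sum to 608, so (4,3) = 82.
From column 2, 690 − (208 + 152 + 180 + 89) gives (3,2) = 61.
The remaining cell in main diagonal is (5,5) = 690 − 545 = 145.
Using row 5: 89 + 166 + 68 + 145 + ? → (5,1) = 690 − 468 = 222.
From column 5, 690 − (173 + 117 + 201 + 145) gives (1,5) = 54.
Anti-diagonal: 54 + 138 + 180 + 222 + ? = 690, so (2,4) = 96.
From row 1, 690 − (131 + 208 + 187 + 54) gives (1,3) = 110.
From column 3, 690 − (110 + 138 + 82 + 166) gives (2,3) = 194.
Column 4 needs 690; the known cells sum to 475, so (3,4) = 215.
From row 2, 690 − (152 + 194 + 96 + 173) gives (2,1) = 75.
Row 3 must total 690; the given cells sum to 531, so (3,1) = 159.

159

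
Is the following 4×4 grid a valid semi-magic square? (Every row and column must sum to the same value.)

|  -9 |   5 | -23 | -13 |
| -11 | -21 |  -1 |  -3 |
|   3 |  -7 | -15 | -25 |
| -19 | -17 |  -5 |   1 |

Row 1: -9 + 5 + (-23) + (-13) = -40.
Row 2: -11 + (-21) + (-1) + (-3) = -36.
Row 3: 3 + (-7) + (-15) + (-25) = -44.
Row 4: -19 + (-17) + (-5) + 1 = -40.
Column 1: -9 + (-11) + 3 + (-19) = -36.
Column 2: 5 + (-21) + (-7) + (-17) = -40.
Column 3: -23 + (-1) + (-15) + (-5) = -44.
Column 4: -13 + (-3) + (-25) + 1 = -40.

No — column 3 sums to -44 but column 1 sums to -36.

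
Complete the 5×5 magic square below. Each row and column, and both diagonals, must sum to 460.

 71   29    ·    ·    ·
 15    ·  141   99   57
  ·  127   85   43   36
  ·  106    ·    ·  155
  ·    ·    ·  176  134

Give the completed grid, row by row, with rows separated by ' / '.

Row 2 must total 460; the given cells sum to 312, so (2,2) = 148.
Row 3: 127 + 85 + 43 + 36 + ? = 460, so (3,1) = 169.
Using column 2: 29 + 148 + 127 + 106 + ? → (5,2) = 460 − 410 = 50.
Column 5 needs 460; the known cells sum to 382, so (1,5) = 78.
The remaining cell in main diagonal is (4,4) = 460 − 438 = 22.
Anti-diagonal needs 460; the known cells sum to 368, so (5,1) = 92.
Row 5 needs 460; the known cells sum to 452, so (5,3) = 8.
Column 1 must total 460; the given cells sum to 347, so (4,1) = 113.
Column 4: 99 + 43 + 22 + 176 + ? = 460, so (1,4) = 120.
Row 1 needs 460; the known cells sum to 298, so (1,3) = 162.
From row 4, 460 − (113 + 106 + 22 + 155) gives (4,3) = 64.

71 29 162 120 78 / 15 148 141 99 57 / 169 127 85 43 36 / 113 106 64 22 155 / 92 50 8 176 134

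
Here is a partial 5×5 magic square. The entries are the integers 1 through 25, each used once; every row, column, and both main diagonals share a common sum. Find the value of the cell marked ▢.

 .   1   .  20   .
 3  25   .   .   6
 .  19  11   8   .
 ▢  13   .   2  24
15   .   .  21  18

The entries are 1 through 25, which sum to 325, so each line sums to 325/5 = 65.
From column 2, 65 − (1 + 25 + 19 + 13) gives (5,2) = 7.
Column 4 needs 65; the known cells sum to 51, so (2,4) = 14.
Main diagonal must total 65; the given cells sum to 56, so (1,1) = 9.
Using anti-diagonal: 14 + 11 + 13 + 15 + ? → (1,5) = 65 − 53 = 12.
From row 1, 65 − (9 + 1 + 20 + 12) gives (1,3) = 23.
Using row 2: 3 + 25 + 14 + 6 + ? → (2,3) = 65 − 48 = 17.
Row 5 must total 65; the given cells sum to 61, so (5,3) = 4.
The remaining cell in column 3 is (4,3) = 65 − 55 = 10.
Using column 5: 12 + 6 + 24 + 18 + ? → (3,5) = 65 − 60 = 5.
Row 3 needs 65; the known cells sum to 43, so (3,1) = 22.
Row 4: 13 + 10 + 2 + 24 + ? = 65, so (4,1) = 16.

16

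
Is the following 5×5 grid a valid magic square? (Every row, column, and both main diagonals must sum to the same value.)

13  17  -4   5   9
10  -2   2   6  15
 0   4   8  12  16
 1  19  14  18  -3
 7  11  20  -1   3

Row 1: 13 + 17 + (-4) + 5 + 9 = 40.
Row 2: 10 + (-2) + 2 + 6 + 15 = 31.
Row 3: 0 + 4 + 8 + 12 + 16 = 40.
Row 4: 1 + 19 + 14 + 18 + (-3) = 49.
Row 5: 7 + 11 + 20 + (-1) + 3 = 40.
Column 1: 13 + 10 + 0 + 1 + 7 = 31.
Column 2: 17 + (-2) + 4 + 19 + 11 = 49.
Column 3: -4 + 2 + 8 + 14 + 20 = 40.
Column 4: 5 + 6 + 12 + 18 + (-1) = 40.
Column 5: 9 + 15 + 16 + (-3) + 3 = 40.
Main diagonal: 13 + (-2) + 8 + 18 + 3 = 40.
Anti-diagonal: 9 + 6 + 8 + 19 + 7 = 49.

No — column 4 sums to 40 but row 2 sums to 31.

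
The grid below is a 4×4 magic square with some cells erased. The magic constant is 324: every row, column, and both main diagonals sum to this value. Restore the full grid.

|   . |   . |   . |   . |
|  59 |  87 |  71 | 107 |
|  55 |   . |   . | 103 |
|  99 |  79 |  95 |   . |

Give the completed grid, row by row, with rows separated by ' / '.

111 67 83 63 / 59 87 71 107 / 55 91 75 103 / 99 79 95 51

The remaining cell in row 4 is (4,4) = 324 − 273 = 51.
Using column 1: 59 + 55 + 99 + ? → (1,1) = 324 − 213 = 111.
Using column 4: 107 + 103 + 51 + ? → (1,4) = 324 − 261 = 63.
Main diagonal: 111 + 87 + 51 + ? = 324, so (3,3) = 75.
Anti-diagonal must total 324; the given cells sum to 233, so (3,2) = 91.
The remaining cell in column 2 is (1,2) = 324 − 257 = 67.
Using column 3: 71 + 75 + 95 + ? → (1,3) = 324 − 241 = 83.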